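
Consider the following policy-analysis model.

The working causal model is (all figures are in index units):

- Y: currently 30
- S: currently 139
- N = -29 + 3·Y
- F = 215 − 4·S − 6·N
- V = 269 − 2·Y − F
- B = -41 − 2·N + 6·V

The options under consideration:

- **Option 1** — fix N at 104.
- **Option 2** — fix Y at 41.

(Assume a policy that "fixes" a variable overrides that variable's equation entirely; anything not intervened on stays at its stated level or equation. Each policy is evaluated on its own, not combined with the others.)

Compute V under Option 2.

Option 2 (Y := 41):
  Y = 41
  S = 139
  N = -29 + 3·41 = 94
  F = 215 − 4·139 − 6·94 = -905
  V = 269 − 2·41 − (-905) = 1092

1092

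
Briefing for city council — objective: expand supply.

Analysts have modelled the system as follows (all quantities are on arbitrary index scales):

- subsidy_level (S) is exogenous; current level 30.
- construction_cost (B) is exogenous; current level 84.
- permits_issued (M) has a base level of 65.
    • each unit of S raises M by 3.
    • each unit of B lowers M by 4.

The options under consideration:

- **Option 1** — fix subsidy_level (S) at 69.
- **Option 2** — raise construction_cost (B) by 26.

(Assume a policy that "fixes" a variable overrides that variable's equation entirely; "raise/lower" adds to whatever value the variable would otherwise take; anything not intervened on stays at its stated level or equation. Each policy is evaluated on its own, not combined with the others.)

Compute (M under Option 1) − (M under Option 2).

221

Option 1 (S := 69):
  S = 69
  B = 84
  M = 65 + 3·69 − 4·84 = -64
Option 2 (B + 26):
  S = 30
  B = 84 + 26 = 110
  M = 65 + 3·30 − 4·110 = -285
M: -64 − (-285) = 221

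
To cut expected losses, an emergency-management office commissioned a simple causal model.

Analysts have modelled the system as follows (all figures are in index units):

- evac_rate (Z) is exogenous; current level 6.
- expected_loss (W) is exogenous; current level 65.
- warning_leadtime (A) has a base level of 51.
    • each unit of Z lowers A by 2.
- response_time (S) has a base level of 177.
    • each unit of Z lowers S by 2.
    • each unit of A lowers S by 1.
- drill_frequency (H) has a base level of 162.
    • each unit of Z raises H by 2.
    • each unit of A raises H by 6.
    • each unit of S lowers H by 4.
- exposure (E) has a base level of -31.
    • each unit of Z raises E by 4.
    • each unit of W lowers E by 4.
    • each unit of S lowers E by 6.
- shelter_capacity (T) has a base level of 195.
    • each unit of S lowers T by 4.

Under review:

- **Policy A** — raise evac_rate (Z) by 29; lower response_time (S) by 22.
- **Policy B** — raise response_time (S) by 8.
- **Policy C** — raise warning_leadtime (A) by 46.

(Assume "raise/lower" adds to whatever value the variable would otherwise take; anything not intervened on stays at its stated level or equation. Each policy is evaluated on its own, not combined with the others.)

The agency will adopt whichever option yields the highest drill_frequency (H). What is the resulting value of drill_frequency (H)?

364

Policy A (Z + 29, S − 22):
  Z = 6 + 29 = 35
  A = 51 − 2·35 = -19
  S = 177 − 2·35 − (-19) (−22 from intervention) = 104
  H = 162 + 2·35 + 6·(-19) − 4·104 = -298
Policy B (S + 8):
  Z = 6
  A = 51 − 2·6 = 39
  S = 177 − 2·6 − 39 (+8 from intervention) = 134
  H = 162 + 2·6 + 6·39 − 4·134 = -128
Policy C (A + 46):
  Z = 6
  A = 51 − 2·6 (+46 from intervention) = 85
  S = 177 − 2·6 − 85 = 80
  H = 162 + 2·6 + 6·85 − 4·80 = 364
Comparing — Policy A: H=-298, Policy B: H=-128, Policy C: H=364. Highest is 364 (Policy C).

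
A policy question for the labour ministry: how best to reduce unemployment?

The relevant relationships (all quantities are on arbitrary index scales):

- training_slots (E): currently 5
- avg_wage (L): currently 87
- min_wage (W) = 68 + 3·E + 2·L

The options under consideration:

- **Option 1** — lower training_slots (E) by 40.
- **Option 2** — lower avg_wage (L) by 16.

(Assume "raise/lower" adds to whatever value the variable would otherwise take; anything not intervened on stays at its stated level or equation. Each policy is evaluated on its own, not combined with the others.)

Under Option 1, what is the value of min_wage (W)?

137

Option 1 (E − 40):
  E = 5 − 40 = -35
  L = 87
  W = 68 + 3·(-35) + 2·87 = 137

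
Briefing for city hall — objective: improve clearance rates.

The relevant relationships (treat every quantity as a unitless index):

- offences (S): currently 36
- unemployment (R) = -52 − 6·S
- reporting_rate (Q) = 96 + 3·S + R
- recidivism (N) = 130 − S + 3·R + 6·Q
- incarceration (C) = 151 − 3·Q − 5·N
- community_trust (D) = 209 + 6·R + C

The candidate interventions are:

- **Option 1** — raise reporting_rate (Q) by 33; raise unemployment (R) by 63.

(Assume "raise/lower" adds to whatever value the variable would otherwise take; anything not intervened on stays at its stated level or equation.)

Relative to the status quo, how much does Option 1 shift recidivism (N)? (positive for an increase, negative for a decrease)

Baseline:
  S = 36
  R = -52 − 6·36 = -268
  Q = 96 + 3·36 + (-268) = -64
  N = 130 − 36 + 3·(-268) + 6·(-64) = -1094
Option 1 (Q + 33, R + 63):
  S = 36
  R = -52 − 6·36 (+63 from intervention) = -205
  Q = 96 + 3·36 + (-205) (+33 from intervention) = 32
  N = 130 − 36 + 3·(-205) + 6·32 = -329
Change in N: -329 − (-1094) = 765

765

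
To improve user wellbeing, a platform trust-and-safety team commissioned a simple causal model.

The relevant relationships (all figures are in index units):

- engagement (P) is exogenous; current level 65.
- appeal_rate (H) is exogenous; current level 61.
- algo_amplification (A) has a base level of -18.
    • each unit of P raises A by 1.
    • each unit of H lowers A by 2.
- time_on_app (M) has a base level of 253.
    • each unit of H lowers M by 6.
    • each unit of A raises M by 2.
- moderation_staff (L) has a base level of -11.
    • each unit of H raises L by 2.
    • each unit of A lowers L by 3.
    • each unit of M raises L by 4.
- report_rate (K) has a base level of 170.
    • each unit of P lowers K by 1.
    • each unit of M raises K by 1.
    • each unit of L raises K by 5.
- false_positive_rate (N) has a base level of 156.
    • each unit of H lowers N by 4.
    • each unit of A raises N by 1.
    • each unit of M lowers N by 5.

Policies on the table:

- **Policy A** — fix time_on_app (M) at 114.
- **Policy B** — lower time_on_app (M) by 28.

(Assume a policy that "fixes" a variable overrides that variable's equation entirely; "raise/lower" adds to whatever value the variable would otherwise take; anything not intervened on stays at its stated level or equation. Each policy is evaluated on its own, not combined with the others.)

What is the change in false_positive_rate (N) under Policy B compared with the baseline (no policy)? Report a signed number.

Baseline:
  P = 65
  H = 61
  A = -18 + 65 − 2·61 = -75
  M = 253 − 6·61 + 2·(-75) = -263
  N = 156 − 4·61 + (-75) − 5·(-263) = 1152
Policy B (M − 28):
  P = 65
  H = 61
  A = -18 + 65 − 2·61 = -75
  M = 253 − 6·61 + 2·(-75) (−28 from intervention) = -291
  N = 156 − 4·61 + (-75) − 5·(-291) = 1292
Change in N: 1292 − 1152 = 140

140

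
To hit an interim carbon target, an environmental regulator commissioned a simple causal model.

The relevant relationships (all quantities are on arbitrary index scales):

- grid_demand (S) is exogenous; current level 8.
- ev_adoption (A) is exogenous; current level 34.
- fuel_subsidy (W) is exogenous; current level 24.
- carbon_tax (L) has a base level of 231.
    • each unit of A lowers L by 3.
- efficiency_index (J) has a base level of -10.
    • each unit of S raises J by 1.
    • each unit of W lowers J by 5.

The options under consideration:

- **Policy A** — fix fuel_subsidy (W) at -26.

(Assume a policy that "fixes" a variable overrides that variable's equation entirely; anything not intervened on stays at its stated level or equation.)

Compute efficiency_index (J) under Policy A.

Policy A (W := -26):
  S = 8
  W = -26
  J = -10 + 8 − 5·(-26) = 128

128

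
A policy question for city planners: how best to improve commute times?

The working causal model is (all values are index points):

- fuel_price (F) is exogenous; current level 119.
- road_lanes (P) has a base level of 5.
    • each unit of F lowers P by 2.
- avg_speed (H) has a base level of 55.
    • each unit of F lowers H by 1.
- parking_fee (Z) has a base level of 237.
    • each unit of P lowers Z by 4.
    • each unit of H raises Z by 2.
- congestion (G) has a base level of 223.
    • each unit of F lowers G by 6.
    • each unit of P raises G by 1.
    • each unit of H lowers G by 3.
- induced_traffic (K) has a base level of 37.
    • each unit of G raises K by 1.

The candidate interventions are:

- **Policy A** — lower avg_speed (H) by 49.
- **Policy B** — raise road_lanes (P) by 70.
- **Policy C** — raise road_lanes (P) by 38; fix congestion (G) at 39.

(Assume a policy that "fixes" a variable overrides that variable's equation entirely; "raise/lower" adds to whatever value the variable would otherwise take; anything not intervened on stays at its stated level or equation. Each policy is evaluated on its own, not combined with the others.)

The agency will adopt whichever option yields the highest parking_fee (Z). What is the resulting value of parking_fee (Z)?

943

Policy A (H − 49):
  F = 119
  P = 5 − 2·119 = -233
  H = 55 − 119 (−49 from intervention) = -113
  Z = 237 − 4·(-233) + 2·(-113) = 943
Policy B (P + 70):
  F = 119
  P = 5 − 2·119 (+70 from intervention) = -163
  H = 55 − 119 = -64
  Z = 237 − 4·(-163) + 2·(-64) = 761
Policy C (P + 38, G := 39):
  F = 119
  P = 5 − 2·119 (+38 from intervention) = -195
  H = 55 − 119 = -64
  Z = 237 − 4·(-195) + 2·(-64) = 889
Comparing — Policy A: Z=943, Policy B: Z=761, Policy C: Z=889. Highest is 943 (Policy A).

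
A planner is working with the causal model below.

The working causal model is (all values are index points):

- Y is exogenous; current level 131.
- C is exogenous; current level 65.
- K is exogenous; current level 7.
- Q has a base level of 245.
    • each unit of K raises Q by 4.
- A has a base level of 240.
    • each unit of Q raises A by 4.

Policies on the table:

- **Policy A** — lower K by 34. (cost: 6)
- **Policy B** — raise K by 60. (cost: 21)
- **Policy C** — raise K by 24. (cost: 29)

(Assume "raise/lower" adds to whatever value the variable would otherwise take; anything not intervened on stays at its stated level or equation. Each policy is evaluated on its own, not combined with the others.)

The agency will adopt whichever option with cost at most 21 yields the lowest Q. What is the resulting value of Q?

137

Policy A (K − 34):
  K = 7 − 34 = -27
  Q = 245 + 4·(-27) = 137
Policy B (K + 60):
  K = 7 + 60 = 67
  Q = 245 + 4·67 = 513
Comparing — Policy A: Q=137, Policy B: Q=513. Lowest is 137 (Policy A).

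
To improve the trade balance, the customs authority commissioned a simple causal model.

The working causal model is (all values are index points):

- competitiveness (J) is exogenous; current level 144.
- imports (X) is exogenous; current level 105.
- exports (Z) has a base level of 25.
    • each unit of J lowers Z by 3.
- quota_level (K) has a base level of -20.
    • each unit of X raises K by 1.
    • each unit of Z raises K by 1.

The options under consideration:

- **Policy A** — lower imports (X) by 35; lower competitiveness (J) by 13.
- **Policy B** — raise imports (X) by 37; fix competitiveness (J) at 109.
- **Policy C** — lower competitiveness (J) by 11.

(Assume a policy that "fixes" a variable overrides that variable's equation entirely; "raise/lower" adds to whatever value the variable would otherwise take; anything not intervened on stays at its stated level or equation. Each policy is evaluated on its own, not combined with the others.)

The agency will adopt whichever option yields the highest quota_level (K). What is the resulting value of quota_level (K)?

-180

Policy A (X − 35, J − 13):
  J = 144 − 13 = 131
  X = 105 − 35 = 70
  Z = 25 − 3·131 = -368
  K = -20 + 70 + (-368) = -318
Policy B (X + 37, J := 109):
  J = 109
  X = 105 + 37 = 142
  Z = 25 − 3·109 = -302
  K = -20 + 142 + (-302) = -180
Policy C (J − 11):
  J = 144 − 11 = 133
  X = 105
  Z = 25 − 3·133 = -374
  K = -20 + 105 + (-374) = -289
Comparing — Policy A: K=-318, Policy B: K=-180, Policy C: K=-289. Highest is -180 (Policy B).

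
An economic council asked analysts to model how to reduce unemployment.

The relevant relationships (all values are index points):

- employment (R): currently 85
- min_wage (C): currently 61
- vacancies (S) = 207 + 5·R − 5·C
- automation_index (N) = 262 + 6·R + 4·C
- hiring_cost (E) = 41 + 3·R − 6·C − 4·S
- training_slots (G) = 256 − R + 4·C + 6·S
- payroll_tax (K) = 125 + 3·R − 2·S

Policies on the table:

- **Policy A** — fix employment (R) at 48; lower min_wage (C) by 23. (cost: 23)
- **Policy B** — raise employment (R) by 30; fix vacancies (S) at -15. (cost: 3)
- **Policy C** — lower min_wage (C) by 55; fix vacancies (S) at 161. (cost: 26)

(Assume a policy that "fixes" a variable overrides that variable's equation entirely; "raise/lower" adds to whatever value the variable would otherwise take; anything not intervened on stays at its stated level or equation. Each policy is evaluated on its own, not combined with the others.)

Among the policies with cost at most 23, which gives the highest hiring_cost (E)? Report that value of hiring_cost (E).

Policy A (R := 48, C − 23):
  R = 48
  C = 61 − 23 = 38
  S = 207 + 5·48 − 5·38 = 257
  E = 41 + 3·48 − 6·38 − 4·257 = -1071
Policy B (R + 30, S := -15):
  R = 85 + 30 = 115
  C = 61
  S = -15
  E = 41 + 3·115 − 6·61 − 4·(-15) = 80
Comparing — Policy A: E=-1071, Policy B: E=80. Highest is 80 (Policy B).

80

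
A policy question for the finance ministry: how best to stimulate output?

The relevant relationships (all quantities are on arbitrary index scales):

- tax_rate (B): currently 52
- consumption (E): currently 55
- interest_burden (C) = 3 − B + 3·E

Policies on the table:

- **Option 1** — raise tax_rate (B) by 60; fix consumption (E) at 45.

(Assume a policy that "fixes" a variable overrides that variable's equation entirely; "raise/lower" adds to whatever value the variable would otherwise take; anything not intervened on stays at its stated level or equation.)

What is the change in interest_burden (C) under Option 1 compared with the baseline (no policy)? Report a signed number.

-90

Baseline:
  B = 52
  E = 55
  C = 3 − 52 + 3·55 = 116
Option 1 (B + 60, E := 45):
  B = 52 + 60 = 112
  E = 45
  C = 3 − 112 + 3·45 = 26
Change in C: 26 − 116 = -90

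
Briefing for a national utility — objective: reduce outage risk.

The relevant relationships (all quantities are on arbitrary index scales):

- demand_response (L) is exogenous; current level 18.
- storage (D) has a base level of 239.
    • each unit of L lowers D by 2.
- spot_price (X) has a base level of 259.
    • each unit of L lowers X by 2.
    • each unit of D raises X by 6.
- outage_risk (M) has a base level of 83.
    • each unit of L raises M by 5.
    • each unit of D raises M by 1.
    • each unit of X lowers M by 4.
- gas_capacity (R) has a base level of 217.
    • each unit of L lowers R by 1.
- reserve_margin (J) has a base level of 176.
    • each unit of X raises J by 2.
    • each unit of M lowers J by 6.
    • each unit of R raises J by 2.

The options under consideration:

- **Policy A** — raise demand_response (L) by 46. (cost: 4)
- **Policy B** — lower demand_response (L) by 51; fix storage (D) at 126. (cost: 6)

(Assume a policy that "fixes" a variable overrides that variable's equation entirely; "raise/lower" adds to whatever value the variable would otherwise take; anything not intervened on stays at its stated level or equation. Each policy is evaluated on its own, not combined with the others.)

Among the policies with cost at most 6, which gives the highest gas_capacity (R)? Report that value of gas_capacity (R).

250

Policy A (L + 46):
  L = 18 + 46 = 64
  R = 217 − 64 = 153
Policy B (L − 51, D := 126):
  L = 18 − 51 = -33
  R = 217 − (-33) = 250
Comparing — Policy A: R=153, Policy B: R=250. Highest is 250 (Policy B).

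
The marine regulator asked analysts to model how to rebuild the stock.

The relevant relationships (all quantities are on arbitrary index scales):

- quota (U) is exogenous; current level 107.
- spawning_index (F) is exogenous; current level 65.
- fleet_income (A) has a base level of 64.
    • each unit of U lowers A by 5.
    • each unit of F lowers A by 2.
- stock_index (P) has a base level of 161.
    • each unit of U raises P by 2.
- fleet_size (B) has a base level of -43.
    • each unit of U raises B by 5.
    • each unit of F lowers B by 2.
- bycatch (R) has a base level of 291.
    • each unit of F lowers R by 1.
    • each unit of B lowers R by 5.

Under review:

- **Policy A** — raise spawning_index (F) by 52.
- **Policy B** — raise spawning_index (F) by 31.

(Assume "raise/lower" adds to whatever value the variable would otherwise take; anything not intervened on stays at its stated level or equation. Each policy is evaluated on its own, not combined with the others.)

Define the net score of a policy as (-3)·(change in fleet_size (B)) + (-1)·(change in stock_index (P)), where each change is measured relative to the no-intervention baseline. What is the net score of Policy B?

186

Baseline:
  U = 107
  F = 65
  P = 161 + 2·107 = 375
  B = -43 + 5·107 − 2·65 = 362
Policy B (F + 31):
  U = 107
  F = 65 + 31 = 96
  P = 161 + 2·107 = 375
  B = -43 + 5·107 − 2·96 = 300
ΔB = 300 − 362 = -62; ΔP = 375 − 375 = 0
Score = (-3)·(-62) + (-1)·0 = 186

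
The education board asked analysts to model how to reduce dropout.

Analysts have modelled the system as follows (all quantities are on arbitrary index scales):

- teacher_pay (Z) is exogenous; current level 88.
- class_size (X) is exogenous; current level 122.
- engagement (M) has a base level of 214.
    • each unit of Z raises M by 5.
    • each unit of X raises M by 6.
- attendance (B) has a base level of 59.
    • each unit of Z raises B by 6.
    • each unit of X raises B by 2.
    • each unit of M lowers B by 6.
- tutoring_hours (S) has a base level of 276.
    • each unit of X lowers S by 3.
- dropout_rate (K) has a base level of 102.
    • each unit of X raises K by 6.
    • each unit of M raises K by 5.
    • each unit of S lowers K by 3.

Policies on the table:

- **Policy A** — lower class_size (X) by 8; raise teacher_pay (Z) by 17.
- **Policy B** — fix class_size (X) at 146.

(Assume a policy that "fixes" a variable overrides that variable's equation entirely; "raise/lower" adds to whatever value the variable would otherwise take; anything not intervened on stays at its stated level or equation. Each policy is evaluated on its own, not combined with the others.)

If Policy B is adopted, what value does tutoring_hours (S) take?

-162

Policy B (X := 146):
  X = 146
  S = 276 − 3·146 = -162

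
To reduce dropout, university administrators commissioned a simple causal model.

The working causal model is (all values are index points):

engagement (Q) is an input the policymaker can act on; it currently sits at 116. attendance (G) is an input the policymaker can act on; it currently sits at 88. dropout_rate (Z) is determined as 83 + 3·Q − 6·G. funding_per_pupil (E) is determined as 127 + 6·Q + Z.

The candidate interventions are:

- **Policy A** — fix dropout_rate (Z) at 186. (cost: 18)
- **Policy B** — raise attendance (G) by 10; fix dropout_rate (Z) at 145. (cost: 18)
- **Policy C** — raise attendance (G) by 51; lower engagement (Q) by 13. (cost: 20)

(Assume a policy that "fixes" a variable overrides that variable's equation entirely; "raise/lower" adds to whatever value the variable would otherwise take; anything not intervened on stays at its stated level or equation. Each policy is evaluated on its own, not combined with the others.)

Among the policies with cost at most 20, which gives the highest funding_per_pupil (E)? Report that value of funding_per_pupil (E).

1009

Policy A (Z := 186):
  Q = 116
  G = 88
  Z = 186
  E = 127 + 6·116 + 186 = 1009
Policy B (G + 10, Z := 145):
  Q = 116
  G = 88 + 10 = 98
  Z = 145
  E = 127 + 6·116 + 145 = 968
Policy C (G + 51, Q − 13):
  Q = 116 − 13 = 103
  G = 88 + 51 = 139
  Z = 83 + 3·103 − 6·139 = -442
  E = 127 + 6·103 + (-442) = 303
Comparing — Policy A: E=1009, Policy B: E=968, Policy C: E=303. Highest is 1009 (Policy A).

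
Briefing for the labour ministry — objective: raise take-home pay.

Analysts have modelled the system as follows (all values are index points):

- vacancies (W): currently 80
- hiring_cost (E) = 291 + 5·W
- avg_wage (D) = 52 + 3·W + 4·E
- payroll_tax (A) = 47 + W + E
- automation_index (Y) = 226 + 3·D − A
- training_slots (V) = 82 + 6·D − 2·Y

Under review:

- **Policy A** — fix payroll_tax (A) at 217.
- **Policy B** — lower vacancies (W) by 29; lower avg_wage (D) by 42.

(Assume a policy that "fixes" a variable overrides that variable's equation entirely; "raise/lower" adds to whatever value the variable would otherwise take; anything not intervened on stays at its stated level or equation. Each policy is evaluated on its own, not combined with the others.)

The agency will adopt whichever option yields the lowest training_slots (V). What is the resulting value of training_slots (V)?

64

Policy A (A := 217):
  W = 80
  E = 291 + 5·80 = 691
  D = 52 + 3·80 + 4·691 = 3056
  A = 217
  Y = 226 + 3·3056 − 217 = 9177
  V = 82 + 6·3056 − 2·9177 = 64
Policy B (W − 29, D − 42):
  W = 80 − 29 = 51
  E = 291 + 5·51 = 546
  D = 52 + 3·51 + 4·546 (−42 from intervention) = 2347
  A = 47 + 51 + 546 = 644
  Y = 226 + 3·2347 − 644 = 6623
  V = 82 + 6·2347 − 2·6623 = 918
Comparing — Policy A: V=64, Policy B: V=918. Lowest is 64 (Policy A).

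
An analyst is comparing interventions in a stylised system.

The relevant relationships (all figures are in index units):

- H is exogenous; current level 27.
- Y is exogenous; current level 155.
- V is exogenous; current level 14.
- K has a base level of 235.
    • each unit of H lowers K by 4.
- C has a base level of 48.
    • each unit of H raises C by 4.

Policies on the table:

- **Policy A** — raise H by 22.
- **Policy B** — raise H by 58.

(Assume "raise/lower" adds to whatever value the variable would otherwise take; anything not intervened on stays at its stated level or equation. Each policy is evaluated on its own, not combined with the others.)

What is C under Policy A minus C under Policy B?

-144

Policy A (H + 22):
  H = 27 + 22 = 49
  C = 48 + 4·49 = 244
Policy B (H + 58):
  H = 27 + 58 = 85
  C = 48 + 4·85 = 388
C: 244 − 388 = -144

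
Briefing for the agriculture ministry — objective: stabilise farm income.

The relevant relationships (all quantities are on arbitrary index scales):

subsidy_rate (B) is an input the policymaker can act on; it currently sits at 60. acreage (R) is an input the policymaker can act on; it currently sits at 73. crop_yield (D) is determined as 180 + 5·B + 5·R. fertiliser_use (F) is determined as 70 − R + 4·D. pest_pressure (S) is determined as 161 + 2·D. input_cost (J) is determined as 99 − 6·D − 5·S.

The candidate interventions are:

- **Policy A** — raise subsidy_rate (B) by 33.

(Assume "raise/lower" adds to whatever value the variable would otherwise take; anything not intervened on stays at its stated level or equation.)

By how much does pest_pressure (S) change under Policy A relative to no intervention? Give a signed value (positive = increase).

Baseline:
  B = 60
  R = 73
  D = 180 + 5·60 + 5·73 = 845
  S = 161 + 2·845 = 1851
Policy A (B + 33):
  B = 60 + 33 = 93
  R = 73
  D = 180 + 5·93 + 5·73 = 1010
  S = 161 + 2·1010 = 2181
Change in S: 2181 − 1851 = 330

330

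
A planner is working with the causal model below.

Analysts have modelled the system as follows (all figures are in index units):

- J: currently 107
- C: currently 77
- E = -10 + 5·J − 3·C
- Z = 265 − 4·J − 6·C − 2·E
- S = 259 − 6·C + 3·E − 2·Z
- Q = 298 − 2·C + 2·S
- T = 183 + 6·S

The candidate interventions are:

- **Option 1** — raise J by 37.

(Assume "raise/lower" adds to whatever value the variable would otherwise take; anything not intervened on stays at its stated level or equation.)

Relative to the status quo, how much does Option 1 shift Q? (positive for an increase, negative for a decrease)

3182

Baseline:
  J = 107
  C = 77
  E = -10 + 5·107 − 3·77 = 294
  Z = 265 − 4·107 − 6·77 − 2·294 = -1213
  S = 259 − 6·77 + 3·294 − 2·(-1213) = 3105
  Q = 298 − 2·77 + 2·3105 = 6354
Option 1 (J + 37):
  J = 107 + 37 = 144
  C = 77
  E = -10 + 5·144 − 3·77 = 479
  Z = 265 − 4·144 − 6·77 − 2·479 = -1731
  S = 259 − 6·77 + 3·479 − 2·(-1731) = 4696
  Q = 298 − 2·77 + 2·4696 = 9536
Change in Q: 9536 − 6354 = 3182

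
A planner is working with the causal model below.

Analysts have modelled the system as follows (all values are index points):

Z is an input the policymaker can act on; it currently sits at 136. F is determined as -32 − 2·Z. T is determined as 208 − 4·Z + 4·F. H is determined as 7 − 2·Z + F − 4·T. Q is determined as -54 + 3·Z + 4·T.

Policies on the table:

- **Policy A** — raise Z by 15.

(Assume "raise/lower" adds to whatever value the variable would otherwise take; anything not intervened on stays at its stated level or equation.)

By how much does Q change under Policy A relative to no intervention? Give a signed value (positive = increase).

-675

Baseline:
  Z = 136
  F = -32 − 2·136 = -304
  T = 208 − 4·136 + 4·(-304) = -1552
  Q = -54 + 3·136 + 4·(-1552) = -5854
Policy A (Z + 15):
  Z = 136 + 15 = 151
  F = -32 − 2·151 = -334
  T = 208 − 4·151 + 4·(-334) = -1732
  Q = -54 + 3·151 + 4·(-1732) = -6529
Change in Q: -6529 − (-5854) = -675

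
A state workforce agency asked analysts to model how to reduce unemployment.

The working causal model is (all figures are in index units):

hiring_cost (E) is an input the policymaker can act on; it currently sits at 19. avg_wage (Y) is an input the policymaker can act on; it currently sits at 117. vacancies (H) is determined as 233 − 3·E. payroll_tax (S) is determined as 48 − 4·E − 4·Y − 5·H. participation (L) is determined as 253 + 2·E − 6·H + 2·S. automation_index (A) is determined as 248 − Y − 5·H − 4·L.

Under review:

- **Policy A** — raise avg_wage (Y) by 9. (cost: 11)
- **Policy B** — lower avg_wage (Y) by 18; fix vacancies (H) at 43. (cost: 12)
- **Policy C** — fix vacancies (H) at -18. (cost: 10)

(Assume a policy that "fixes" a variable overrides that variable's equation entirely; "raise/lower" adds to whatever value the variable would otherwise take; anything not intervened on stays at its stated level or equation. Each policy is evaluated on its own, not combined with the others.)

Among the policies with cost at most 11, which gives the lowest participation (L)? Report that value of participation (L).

-3589

Policy A (Y + 9):
  E = 19
  Y = 117 + 9 = 126
  H = 233 − 3·19 = 176
  S = 48 − 4·19 − 4·126 − 5·176 = -1412
  L = 253 + 2·19 − 6·176 + 2·(-1412) = -3589
Policy C (H := -18):
  E = 19
  Y = 117
  H = -18
  S = 48 − 4·19 − 4·117 − 5·(-18) = -406
  L = 253 + 2·19 − 6·(-18) + 2·(-406) = -413
Comparing — Policy A: L=-3589, Policy C: L=-413. Lowest is -3589 (Policy A).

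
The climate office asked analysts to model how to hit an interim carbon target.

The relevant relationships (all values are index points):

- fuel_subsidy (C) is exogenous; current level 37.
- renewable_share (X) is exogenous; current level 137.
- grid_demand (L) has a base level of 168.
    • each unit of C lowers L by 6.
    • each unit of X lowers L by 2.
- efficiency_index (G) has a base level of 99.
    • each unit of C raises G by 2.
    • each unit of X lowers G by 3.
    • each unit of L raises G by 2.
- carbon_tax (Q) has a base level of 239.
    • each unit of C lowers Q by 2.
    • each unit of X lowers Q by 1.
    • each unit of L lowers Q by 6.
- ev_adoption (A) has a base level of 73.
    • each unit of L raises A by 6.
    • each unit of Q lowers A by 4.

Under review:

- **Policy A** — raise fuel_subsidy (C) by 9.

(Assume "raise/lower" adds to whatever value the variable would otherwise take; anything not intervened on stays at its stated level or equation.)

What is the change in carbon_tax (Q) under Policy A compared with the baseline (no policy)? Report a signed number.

306

Baseline:
  C = 37
  X = 137
  L = 168 − 6·37 − 2·137 = -328
  Q = 239 − 2·37 − 137 − 6·(-328) = 1996
Policy A (C + 9):
  C = 37 + 9 = 46
  X = 137
  L = 168 − 6·46 − 2·137 = -382
  Q = 239 − 2·46 − 137 − 6·(-382) = 2302
Change in Q: 2302 − 1996 = 306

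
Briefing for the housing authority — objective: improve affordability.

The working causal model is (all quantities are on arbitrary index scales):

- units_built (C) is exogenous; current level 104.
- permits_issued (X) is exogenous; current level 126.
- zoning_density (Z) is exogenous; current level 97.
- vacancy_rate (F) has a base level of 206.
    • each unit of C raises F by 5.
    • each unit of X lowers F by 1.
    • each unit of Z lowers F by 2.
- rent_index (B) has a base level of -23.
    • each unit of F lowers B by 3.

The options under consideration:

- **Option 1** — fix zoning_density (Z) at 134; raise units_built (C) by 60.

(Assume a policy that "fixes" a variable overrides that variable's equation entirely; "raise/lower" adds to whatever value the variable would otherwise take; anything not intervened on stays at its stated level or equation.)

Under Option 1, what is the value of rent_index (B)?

Option 1 (Z := 134, C + 60):
  C = 104 + 60 = 164
  X = 126
  Z = 134
  F = 206 + 5·164 − 126 − 2·134 = 632
  B = -23 − 3·632 = -1919

-1919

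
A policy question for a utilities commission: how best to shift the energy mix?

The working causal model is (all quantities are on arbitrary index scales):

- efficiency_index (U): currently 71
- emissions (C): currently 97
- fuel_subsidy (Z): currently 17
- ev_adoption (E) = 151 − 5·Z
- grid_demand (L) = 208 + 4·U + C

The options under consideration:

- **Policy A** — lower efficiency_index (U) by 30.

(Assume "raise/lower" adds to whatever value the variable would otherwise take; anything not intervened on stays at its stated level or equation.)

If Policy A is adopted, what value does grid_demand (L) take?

469

Policy A (U − 30):
  U = 71 − 30 = 41
  C = 97
  L = 208 + 4·41 + 97 = 469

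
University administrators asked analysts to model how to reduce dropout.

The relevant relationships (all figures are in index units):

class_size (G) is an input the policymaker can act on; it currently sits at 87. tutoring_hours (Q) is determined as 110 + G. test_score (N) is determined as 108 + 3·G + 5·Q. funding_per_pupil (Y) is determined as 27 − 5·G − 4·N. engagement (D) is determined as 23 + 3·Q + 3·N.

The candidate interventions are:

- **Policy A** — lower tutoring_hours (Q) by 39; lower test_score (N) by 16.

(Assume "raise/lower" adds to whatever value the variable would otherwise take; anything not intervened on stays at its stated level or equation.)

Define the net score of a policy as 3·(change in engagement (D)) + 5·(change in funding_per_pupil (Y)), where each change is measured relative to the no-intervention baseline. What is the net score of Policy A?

1970

Baseline:
  G = 87
  Q = 110 + 87 = 197
  N = 108 + 3·87 + 5·197 = 1354
  Y = 27 − 5·87 − 4·1354 = -5824
  D = 23 + 3·197 + 3·1354 = 4676
Policy A (Q − 39, N − 16):
  G = 87
  Q = 110 + 87 (−39 from intervention) = 158
  N = 108 + 3·87 + 5·158 (−16 from intervention) = 1143
  Y = 27 − 5·87 − 4·1143 = -4980
  D = 23 + 3·158 + 3·1143 = 3926
ΔD = 3926 − 4676 = -750; ΔY = -4980 − (-5824) = 844
Score = 3·(-750) + 5·844 = 1970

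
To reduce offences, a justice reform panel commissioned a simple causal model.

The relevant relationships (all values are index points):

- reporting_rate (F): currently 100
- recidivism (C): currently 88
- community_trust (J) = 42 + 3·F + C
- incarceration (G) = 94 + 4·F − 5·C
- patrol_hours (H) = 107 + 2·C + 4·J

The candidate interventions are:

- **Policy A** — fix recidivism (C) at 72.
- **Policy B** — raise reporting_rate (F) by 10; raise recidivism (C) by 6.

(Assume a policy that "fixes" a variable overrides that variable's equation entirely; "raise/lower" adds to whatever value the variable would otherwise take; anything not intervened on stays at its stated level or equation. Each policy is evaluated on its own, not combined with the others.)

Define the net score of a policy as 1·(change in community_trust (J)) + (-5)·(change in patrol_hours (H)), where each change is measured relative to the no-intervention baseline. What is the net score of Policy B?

-744

Baseline:
  F = 100
  C = 88
  J = 42 + 3·100 + 88 = 430
  H = 107 + 2·88 + 4·430 = 2003
Policy B (F + 10, C + 6):
  F = 100 + 10 = 110
  C = 88 + 6 = 94
  J = 42 + 3·110 + 94 = 466
  H = 107 + 2·94 + 4·466 = 2159
ΔJ = 466 − 430 = 36; ΔH = 2159 − 2003 = 156
Score = 1·36 + (-5)·156 = -744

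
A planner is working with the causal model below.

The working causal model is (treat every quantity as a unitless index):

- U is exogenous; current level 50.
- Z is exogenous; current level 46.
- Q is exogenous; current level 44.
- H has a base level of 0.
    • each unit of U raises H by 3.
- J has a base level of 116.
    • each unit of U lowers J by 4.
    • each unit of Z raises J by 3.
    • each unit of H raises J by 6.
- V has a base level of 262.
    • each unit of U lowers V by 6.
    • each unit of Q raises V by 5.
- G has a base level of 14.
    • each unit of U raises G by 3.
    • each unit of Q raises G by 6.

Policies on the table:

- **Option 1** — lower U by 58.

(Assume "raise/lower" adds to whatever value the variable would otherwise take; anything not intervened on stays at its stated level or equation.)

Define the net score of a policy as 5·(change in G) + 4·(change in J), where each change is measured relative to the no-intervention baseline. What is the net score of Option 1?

-4118

Baseline:
  U = 50
  Z = 46
  Q = 44
  H = 0 + 3·50 = 150
  J = 116 − 4·50 + 3·46 + 6·150 = 954
  G = 14 + 3·50 + 6·44 = 428
Option 1 (U − 58):
  U = 50 − 58 = -8
  Z = 46
  Q = 44
  H = 0 + 3·(-8) = -24
  J = 116 − 4·(-8) + 3·46 + 6·(-24) = 142
  G = 14 + 3·(-8) + 6·44 = 254
ΔG = 254 − 428 = -174; ΔJ = 142 − 954 = -812
Score = 5·(-174) + 4·(-812) = -4118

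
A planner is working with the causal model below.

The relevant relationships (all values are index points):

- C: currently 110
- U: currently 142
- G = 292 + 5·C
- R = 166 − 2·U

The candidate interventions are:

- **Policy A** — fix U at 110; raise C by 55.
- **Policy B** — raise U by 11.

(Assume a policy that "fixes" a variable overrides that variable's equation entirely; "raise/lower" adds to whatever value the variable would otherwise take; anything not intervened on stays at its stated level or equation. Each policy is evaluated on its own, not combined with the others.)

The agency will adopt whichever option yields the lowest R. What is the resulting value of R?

-140

Policy A (U := 110, C + 55):
  U = 110
  R = 166 − 2·110 = -54
Policy B (U + 11):
  U = 142 + 11 = 153
  R = 166 − 2·153 = -140
Comparing — Policy A: R=-54, Policy B: R=-140. Lowest is -140 (Policy B).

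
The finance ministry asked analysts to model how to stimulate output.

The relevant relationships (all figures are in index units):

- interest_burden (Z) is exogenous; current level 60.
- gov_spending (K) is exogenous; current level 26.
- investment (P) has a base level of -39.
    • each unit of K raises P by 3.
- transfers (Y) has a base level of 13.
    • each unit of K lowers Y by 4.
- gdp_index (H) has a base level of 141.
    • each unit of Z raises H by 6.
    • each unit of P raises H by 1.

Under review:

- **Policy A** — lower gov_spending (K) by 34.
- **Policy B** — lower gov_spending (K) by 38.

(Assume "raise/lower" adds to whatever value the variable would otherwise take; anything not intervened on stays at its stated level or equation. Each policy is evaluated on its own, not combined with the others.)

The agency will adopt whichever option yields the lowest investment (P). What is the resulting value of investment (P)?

-75

Policy A (K − 34):
  K = 26 − 34 = -8
  P = -39 + 3·(-8) = -63
Policy B (K − 38):
  K = 26 − 38 = -12
  P = -39 + 3·(-12) = -75
Comparing — Policy A: P=-63, Policy B: P=-75. Lowest is -75 (Policy B).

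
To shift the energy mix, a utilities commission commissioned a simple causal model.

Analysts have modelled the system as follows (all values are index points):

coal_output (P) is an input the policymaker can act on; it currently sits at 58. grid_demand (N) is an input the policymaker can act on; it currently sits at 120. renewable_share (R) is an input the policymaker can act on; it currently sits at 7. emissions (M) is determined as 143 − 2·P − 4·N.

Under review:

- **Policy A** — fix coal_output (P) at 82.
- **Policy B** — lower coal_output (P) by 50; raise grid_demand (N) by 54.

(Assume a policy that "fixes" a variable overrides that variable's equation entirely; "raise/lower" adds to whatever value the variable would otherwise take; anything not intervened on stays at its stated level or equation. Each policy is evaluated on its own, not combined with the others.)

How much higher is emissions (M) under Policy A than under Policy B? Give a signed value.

68

Policy A (P := 82):
  P = 82
  N = 120
  M = 143 − 2·82 − 4·120 = -501
Policy B (P − 50, N + 54):
  P = 58 − 50 = 8
  N = 120 + 54 = 174
  M = 143 − 2·8 − 4·174 = -569
M: -501 − (-569) = 68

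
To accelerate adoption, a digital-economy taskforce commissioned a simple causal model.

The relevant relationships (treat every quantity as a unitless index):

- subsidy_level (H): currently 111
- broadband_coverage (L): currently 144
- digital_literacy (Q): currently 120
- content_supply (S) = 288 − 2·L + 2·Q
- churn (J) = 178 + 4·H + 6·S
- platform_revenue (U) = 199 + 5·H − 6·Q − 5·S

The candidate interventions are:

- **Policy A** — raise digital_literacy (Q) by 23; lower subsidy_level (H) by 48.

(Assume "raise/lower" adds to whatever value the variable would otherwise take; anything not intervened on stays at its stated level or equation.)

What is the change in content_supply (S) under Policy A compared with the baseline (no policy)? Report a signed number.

46

Baseline:
  L = 144
  Q = 120
  S = 288 − 2·144 + 2·120 = 240
Policy A (Q + 23, H − 48):
  L = 144
  Q = 120 + 23 = 143
  S = 288 − 2·144 + 2·143 = 286
Change in S: 286 − 240 = 46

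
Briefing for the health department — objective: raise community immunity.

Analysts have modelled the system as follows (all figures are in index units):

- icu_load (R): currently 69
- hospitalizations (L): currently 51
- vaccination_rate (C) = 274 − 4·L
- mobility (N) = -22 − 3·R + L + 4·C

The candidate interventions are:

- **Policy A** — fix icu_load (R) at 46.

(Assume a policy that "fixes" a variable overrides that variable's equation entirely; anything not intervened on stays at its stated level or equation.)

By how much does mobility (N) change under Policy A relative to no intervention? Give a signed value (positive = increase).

69

Baseline:
  R = 69
  L = 51
  C = 274 − 4·51 = 70
  N = -22 − 3·69 + 51 + 4·70 = 102
Policy A (R := 46):
  R = 46
  L = 51
  C = 274 − 4·51 = 70
  N = -22 − 3·46 + 51 + 4·70 = 171
Change in N: 171 − 102 = 69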